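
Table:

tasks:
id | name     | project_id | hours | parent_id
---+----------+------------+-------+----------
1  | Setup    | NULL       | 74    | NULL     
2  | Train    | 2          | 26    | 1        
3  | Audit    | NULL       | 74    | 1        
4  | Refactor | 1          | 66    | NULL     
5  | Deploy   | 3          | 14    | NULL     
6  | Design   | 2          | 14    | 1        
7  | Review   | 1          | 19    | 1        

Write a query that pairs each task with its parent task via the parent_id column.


This is a self-join: tasks is joined to a second copy of itself, matching each row's parent_id to another row's id. Use LEFT JOIN so rows with parent_id=NULL are kept.
  - task 1 (Setup): parent_id=NULL -> NULL
  - task 2 (Train): parent_id=1 -> Setup
  - task 3 (Audit): parent_id=1 -> Setup
  - task 4 (Refactor): parent_id=NULL -> NULL
  - task 5 (Deploy): parent_id=NULL -> NULL
  - task 6 (Design): parent_id=1 -> Setup
  - task 7 (Review): parent_id=1 -> Setup

SQL:
SELECT a.name AS item, b.name AS parent
FROM tasks a
LEFT JOIN tasks b ON a.parent_id = b.id

Result:
item     | parent
---------+-------
Setup    | NULL  
Train    | Setup 
Audit    | Setup 
Refactor | NULL  
Deploy   | NULL  
Design   | Setup 
Review   | Setup 


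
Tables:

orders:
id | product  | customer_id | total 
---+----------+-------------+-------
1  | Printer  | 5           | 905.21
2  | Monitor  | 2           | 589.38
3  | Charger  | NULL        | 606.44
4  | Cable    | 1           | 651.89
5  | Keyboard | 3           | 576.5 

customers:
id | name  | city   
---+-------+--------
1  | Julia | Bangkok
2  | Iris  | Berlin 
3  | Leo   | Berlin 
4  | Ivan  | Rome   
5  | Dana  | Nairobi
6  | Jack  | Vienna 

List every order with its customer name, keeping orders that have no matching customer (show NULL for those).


LEFT JOIN keeps every row from orders (the left table); where customer_id has no match in customers, the customer columns become NULL. Walk through each order:
  - order 1 (Printer): customer_id=5 -> matches Dana
  - order 2 (Monitor): customer_id=2 -> matches Iris
  - order 3 (Charger): customer_id=NULL, no match -> kept with NULL
  - order 4 (Cable): customer_id=1 -> matches Julia
  - order 5 (Keyboard): customer_id=3 -> matches Leo
All 5 rows appear; 1 has NULL customer.

SQL:
SELECT a.product, b.name AS customer
FROM orders a
LEFT JOIN customers b ON a.customer_id = b.id

Result:
product  | customer
---------+---------
Printer  | Dana    
Monitor  | Iris    
Charger  | NULL    
Cable    | Julia   
Keyboard | Leo     


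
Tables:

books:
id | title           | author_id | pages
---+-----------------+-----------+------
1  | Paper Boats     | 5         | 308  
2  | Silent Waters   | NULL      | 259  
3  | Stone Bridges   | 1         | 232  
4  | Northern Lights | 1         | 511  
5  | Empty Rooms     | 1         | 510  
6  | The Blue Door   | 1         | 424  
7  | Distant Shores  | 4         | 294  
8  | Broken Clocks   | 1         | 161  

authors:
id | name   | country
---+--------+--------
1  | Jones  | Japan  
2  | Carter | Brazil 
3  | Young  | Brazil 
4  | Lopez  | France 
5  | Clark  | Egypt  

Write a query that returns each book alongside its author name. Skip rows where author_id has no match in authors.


INNER JOIN keeps only books rows whose author_id matches an id in authors. Walk through each book:
  - book 1 (Paper Boats): author_id=5 -> matches Clark
  - book 2 (Silent Waters): author_id=NULL, no match -> dropped
  - book 3 (Stone Bridges): author_id=1 -> matches Jones
  - book 4 (Northern Lights): author_id=1 -> matches Jones
  - book 5 (Empty Rooms): author_id=1 -> matches Jones
  - book 6 (The Blue Door): author_id=1 -> matches Jones
  - book 7 (Distant Shores): author_id=4 -> matches Lopez
  - book 8 (Broken Clocks): author_id=1 -> matches Jones
So 1 of 8 rows is dropped.

SQL:
SELECT a.title, b.name AS author
FROM books a
INNER JOIN authors b ON a.author_id = b.id

Result:
title           | author
----------------+-------
Paper Boats     | Clark 
Stone Bridges   | Jones 
Northern Lights | Jones 
Empty Rooms     | Jones 
The Blue Door   | Jones 
Distant Shores  | Lopez 
Broken Clocks   | Jones 


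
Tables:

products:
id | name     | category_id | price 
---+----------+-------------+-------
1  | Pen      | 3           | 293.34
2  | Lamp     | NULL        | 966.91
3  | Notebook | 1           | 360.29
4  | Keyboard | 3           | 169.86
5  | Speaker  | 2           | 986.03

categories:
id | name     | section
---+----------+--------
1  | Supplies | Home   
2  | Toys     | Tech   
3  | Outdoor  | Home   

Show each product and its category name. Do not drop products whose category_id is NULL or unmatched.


LEFT JOIN keeps every row from products (the left table); where category_id has no match in categories, the category columns become NULL. Walk through each product:
  - product 1 (Pen): category_id=3 -> matches Outdoor
  - product 2 (Lamp): category_id=NULL, no match -> kept with NULL
  - product 3 (Notebook): category_id=1 -> matches Supplies
  - product 4 (Keyboard): category_id=3 -> matches Outdoor
  - product 5 (Speaker): category_id=2 -> matches Toys
All 5 rows appear; 1 has NULL category.

SQL:
SELECT a.name, b.name AS category
FROM products a
LEFT JOIN categories b ON a.category_id = b.id

Result:
name     | category
---------+---------
Pen      | Outdoor 
Lamp     | NULL    
Notebook | Supplies
Keyboard | Outdoor 
Speaker  | Toys    


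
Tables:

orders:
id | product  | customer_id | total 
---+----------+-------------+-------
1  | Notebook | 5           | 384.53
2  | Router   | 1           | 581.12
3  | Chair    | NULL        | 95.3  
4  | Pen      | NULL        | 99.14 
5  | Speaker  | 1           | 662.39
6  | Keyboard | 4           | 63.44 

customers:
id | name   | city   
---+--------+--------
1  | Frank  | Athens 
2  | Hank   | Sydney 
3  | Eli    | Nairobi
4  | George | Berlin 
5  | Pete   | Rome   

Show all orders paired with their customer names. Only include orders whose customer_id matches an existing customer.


INNER JOIN keeps only orders rows whose customer_id matches an id in customers. Walk through each order:
  - order 1 (Notebook): customer_id=5 -> matches Pete
  - order 2 (Router): customer_id=1 -> matches Frank
  - order 3 (Chair): customer_id=NULL, no match -> dropped
  - order 4 (Pen): customer_id=NULL, no match -> dropped
  - order 5 (Speaker): customer_id=1 -> matches Frank
  - order 6 (Keyboard): customer_id=4 -> matches George
So 2 of 6 rows are dropped.

SQL:
SELECT a.product, b.name AS customer
FROM orders a
INNER JOIN customers b ON a.customer_id = b.id

Result:
product  | customer
---------+---------
Notebook | Pete    
Router   | Frank   
Speaker  | Frank   
Keyboard | George  


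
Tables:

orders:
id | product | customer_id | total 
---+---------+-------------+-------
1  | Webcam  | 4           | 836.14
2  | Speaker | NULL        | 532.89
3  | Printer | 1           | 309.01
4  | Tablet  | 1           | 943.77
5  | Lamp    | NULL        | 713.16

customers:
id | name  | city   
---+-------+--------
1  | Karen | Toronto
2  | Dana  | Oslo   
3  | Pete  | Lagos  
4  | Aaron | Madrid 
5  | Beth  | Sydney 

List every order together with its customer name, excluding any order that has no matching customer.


INNER JOIN keeps only orders rows whose customer_id matches an id in customers. Walk through each order:
  - order 1 (Webcam): customer_id=4 -> matches Aaron
  - order 2 (Speaker): customer_id=NULL, no match -> dropped
  - order 3 (Printer): customer_id=1 -> matches Karen
  - order 4 (Tablet): customer_id=1 -> matches Karen
  - order 5 (Lamp): customer_id=NULL, no match -> dropped
So 2 of 5 rows are dropped.

SQL:
SELECT a.product, b.name AS customer
FROM orders a
INNER JOIN customers b ON a.customer_id = b.id

Result:
product | customer
--------+---------
Webcam  | Aaron   
Printer | Karen   
Tablet  | Karen   


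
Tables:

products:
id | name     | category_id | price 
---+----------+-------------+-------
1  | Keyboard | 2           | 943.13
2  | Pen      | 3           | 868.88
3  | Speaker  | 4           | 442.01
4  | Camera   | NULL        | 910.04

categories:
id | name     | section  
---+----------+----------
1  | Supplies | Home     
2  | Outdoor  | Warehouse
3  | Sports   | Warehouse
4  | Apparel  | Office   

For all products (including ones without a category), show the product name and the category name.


LEFT JOIN keeps every row from products (the left table); where category_id has no match in categories, the category columns become NULL. Walk through each product:
  - product 1 (Keyboard): category_id=2 -> matches Outdoor
  - product 2 (Pen): category_id=3 -> matches Sports
  - product 3 (Speaker): category_id=4 -> matches Apparel
  - product 4 (Camera): category_id=NULL, no match -> kept with NULL
All 4 rows appear; 1 has NULL category.

SQL:
SELECT a.name, b.name AS category
FROM products a
LEFT JOIN categories b ON a.category_id = b.id

Result:
name     | category
---------+---------
Keyboard | Outdoor 
Pen      | Sports  
Speaker  | Apparel 
Camera   | NULL    


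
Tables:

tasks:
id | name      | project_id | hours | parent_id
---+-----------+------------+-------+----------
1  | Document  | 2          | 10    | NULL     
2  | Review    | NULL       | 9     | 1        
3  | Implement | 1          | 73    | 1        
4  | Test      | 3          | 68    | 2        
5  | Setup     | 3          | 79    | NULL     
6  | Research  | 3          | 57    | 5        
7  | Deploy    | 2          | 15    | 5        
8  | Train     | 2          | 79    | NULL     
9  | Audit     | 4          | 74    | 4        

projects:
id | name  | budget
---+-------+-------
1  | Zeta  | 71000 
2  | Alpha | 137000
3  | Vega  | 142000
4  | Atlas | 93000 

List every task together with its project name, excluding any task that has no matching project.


INNER JOIN keeps only tasks rows whose project_id matches an id in projects. Walk through each task:
  - task 1 (Document): project_id=2 -> matches Alpha
  - task 2 (Review): project_id=NULL, no match -> dropped
  - task 3 (Implement): project_id=1 -> matches Zeta
  - task 4 (Test): project_id=3 -> matches Vega
  - task 5 (Setup): project_id=3 -> matches Vega
  - task 6 (Research): project_id=3 -> matches Vega
  - task 7 (Deploy): project_id=2 -> matches Alpha
  - task 8 (Train): project_id=2 -> matches Alpha
  - task 9 (Audit): project_id=4 -> matches Atlas
So 1 of 9 rows is dropped.

SQL:
SELECT a.name, b.name AS project
FROM tasks a
INNER JOIN projects b ON a.project_id = b.id

Result:
name      | project
----------+--------
Document  | Alpha  
Implement | Zeta   
Test      | Vega   
Setup     | Vega   
Research  | Vega   
Deploy    | Alpha  
Train     | Alpha  
Audit     | Atlas  


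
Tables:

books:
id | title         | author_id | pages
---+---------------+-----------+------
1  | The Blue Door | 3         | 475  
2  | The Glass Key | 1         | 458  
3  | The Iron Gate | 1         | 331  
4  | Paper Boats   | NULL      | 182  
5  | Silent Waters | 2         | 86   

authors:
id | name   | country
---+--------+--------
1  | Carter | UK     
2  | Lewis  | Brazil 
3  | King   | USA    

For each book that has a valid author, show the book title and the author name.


INNER JOIN keeps only books rows whose author_id matches an id in authors. Walk through each book:
  - book 1 (The Blue Door): author_id=3 -> matches King
  - book 2 (The Glass Key): author_id=1 -> matches Carter
  - book 3 (The Iron Gate): author_id=1 -> matches Carter
  - book 4 (Paper Boats): author_id=NULL, no match -> dropped
  - book 5 (Silent Waters): author_id=2 -> matches Lewis
So 1 of 5 rows is dropped.

SQL:
SELECT a.title, b.name AS author
FROM books a
INNER JOIN authors b ON a.author_id = b.id

Result:
title         | author
--------------+-------
The Blue Door | King  
The Glass Key | Carter
The Iron Gate | Carter
Silent Waters | Lewis 


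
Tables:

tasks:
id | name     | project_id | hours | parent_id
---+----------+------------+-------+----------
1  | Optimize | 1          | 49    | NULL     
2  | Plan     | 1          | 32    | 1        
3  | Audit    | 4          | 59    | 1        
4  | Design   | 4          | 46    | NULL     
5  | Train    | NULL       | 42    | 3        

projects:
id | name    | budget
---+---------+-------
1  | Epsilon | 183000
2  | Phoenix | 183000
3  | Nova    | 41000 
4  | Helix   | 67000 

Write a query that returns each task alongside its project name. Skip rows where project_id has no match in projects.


INNER JOIN keeps only tasks rows whose project_id matches an id in projects. Walk through each task:
  - task 1 (Optimize): project_id=1 -> matches Epsilon
  - task 2 (Plan): project_id=1 -> matches Epsilon
  - task 3 (Audit): project_id=4 -> matches Helix
  - task 4 (Design): project_id=4 -> matches Helix
  - task 5 (Train): project_id=NULL, no match -> dropped
So 1 of 5 rows is dropped.

SQL:
SELECT a.name, b.name AS project
FROM tasks a
INNER JOIN projects b ON a.project_id = b.id

Result:
name     | project
---------+--------
Optimize | Epsilon
Plan     | Epsilon
Audit    | Helix  
Design   | Helix  


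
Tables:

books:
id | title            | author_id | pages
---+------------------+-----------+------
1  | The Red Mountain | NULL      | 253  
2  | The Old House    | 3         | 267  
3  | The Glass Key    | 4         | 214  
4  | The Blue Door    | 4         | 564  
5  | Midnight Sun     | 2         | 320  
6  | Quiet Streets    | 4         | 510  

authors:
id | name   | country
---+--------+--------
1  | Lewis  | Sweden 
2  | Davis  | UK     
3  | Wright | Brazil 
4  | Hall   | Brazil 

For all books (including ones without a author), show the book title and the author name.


LEFT JOIN keeps every row from books (the left table); where author_id has no match in authors, the author columns become NULL. Walk through each book:
  - book 1 (The Red Mountain): author_id=NULL, no match -> kept with NULL
  - book 2 (The Old House): author_id=3 -> matches Wright
  - book 3 (The Glass Key): author_id=4 -> matches Hall
  - book 4 (The Blue Door): author_id=4 -> matches Hall
  - book 5 (Midnight Sun): author_id=2 -> matches Davis
  - book 6 (Quiet Streets): author_id=4 -> matches Hall
All 6 rows appear; 1 has NULL author.

SQL:
SELECT a.title, b.name AS author
FROM books a
LEFT JOIN authors b ON a.author_id = b.id

Result:
title            | author
-----------------+-------
The Red Mountain | NULL  
The Old House    | Wright
The Glass Key    | Hall  
The Blue Door    | Hall  
Midnight Sun     | Davis 
Quiet Streets    | Hall  


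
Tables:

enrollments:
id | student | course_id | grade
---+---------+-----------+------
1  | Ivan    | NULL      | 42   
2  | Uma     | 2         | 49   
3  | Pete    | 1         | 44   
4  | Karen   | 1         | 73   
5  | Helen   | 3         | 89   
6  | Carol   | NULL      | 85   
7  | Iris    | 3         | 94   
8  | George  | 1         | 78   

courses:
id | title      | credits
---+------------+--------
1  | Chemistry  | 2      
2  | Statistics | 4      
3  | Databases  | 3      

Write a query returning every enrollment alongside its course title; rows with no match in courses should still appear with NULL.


LEFT JOIN keeps every row from enrollments (the left table); where course_id has no match in courses, the course columns become NULL. Walk through each enrollment:
  - enrollment 1 (Ivan): course_id=NULL, no match -> kept with NULL
  - enrollment 2 (Uma): course_id=2 -> matches Statistics
  - enrollment 3 (Pete): course_id=1 -> matches Chemistry
  - enrollment 4 (Karen): course_id=1 -> matches Chemistry
  - enrollment 5 (Helen): course_id=3 -> matches Databases
  - enrollment 6 (Carol): course_id=NULL, no match -> kept with NULL
  - enrollment 7 (Iris): course_id=3 -> matches Databases
  - enrollment 8 (George): course_id=1 -> matches Chemistry
All 8 rows appear; 2 have NULL course.

SQL:
SELECT a.student, b.title AS course
FROM enrollments a
LEFT JOIN courses b ON a.course_id = b.id

Result:
student | course    
--------+-----------
Ivan    | NULL      
Uma     | Statistics
Pete    | Chemistry 
Karen   | Chemistry 
Helen   | Databases 
Carol   | NULL      
Iris    | Databases 
George  | Chemistry 


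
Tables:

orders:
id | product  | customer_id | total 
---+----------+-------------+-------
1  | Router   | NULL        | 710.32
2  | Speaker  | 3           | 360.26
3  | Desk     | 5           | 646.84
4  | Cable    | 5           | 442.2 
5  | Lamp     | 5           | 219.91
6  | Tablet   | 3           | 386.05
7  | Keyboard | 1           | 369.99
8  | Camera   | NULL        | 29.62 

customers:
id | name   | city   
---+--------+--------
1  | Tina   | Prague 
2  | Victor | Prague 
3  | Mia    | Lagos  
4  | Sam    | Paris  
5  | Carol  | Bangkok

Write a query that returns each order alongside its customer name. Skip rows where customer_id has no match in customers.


INNER JOIN keeps only orders rows whose customer_id matches an id in customers. Walk through each order:
  - order 1 (Router): customer_id=NULL, no match -> dropped
  - order 2 (Speaker): customer_id=3 -> matches Mia
  - order 3 (Desk): customer_id=5 -> matches Carol
  - order 4 (Cable): customer_id=5 -> matches Carol
  - order 5 (Lamp): customer_id=5 -> matches Carol
  - order 6 (Tablet): customer_id=3 -> matches Mia
  - order 7 (Keyboard): customer_id=1 -> matches Tina
  - order 8 (Camera): customer_id=NULL, no match -> dropped
So 2 of 8 rows are dropped.

SQL:
SELECT a.product, b.name AS customer
FROM orders a
INNER JOIN customers b ON a.customer_id = b.id

Result:
product  | customer
---------+---------
Speaker  | Mia     
Desk     | Carol   
Cable    | Carol   
Lamp     | Carol   
Tablet   | Mia     
Keyboard | Tina    


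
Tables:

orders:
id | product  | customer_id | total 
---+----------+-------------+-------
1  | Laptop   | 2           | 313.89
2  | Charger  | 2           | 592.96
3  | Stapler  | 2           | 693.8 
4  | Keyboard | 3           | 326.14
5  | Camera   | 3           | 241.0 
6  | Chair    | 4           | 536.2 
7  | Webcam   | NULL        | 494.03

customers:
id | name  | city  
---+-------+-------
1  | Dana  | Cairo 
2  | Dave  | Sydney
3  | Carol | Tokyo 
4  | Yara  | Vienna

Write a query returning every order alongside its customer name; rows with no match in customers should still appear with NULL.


LEFT JOIN keeps every row from orders (the left table); where customer_id has no match in customers, the customer columns become NULL. Walk through each order:
  - order 1 (Laptop): customer_id=2 -> matches Dave
  - order 2 (Charger): customer_id=2 -> matches Dave
  - order 3 (Stapler): customer_id=2 -> matches Dave
  - order 4 (Keyboard): customer_id=3 -> matches Carol
  - order 5 (Camera): customer_id=3 -> matches Carol
  - order 6 (Chair): customer_id=4 -> matches Yara
  - order 7 (Webcam): customer_id=NULL, no match -> kept with NULL
All 7 rows appear; 1 has NULL customer.

SQL:
SELECT a.product, b.name AS customer
FROM orders a
LEFT JOIN customers b ON a.customer_id = b.id

Result:
product  | customer
---------+---------
Laptop   | Dave    
Charger  | Dave    
Stapler  | Dave    
Keyboard | Carol   
Camera   | Carol   
Chair    | Yara    
Webcam   | NULL    


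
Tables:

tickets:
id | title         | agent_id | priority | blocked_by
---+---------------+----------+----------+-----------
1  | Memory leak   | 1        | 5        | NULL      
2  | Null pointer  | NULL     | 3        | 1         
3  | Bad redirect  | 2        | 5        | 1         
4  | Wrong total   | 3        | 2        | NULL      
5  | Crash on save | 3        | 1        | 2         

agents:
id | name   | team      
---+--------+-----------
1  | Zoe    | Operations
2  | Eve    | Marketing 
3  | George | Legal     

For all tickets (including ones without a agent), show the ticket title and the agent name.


LEFT JOIN keeps every row from tickets (the left table); where agent_id has no match in agents, the agent columns become NULL. Walk through each ticket:
  - ticket 1 (Memory leak): agent_id=1 -> matches Zoe
  - ticket 2 (Null pointer): agent_id=NULL, no match -> kept with NULL
  - ticket 3 (Bad redirect): agent_id=2 -> matches Eve
  - ticket 4 (Wrong total): agent_id=3 -> matches George
  - ticket 5 (Crash on save): agent_id=3 -> matches George
All 5 rows appear; 1 has NULL agent.

SQL:
SELECT a.title, b.name AS agent
FROM tickets a
LEFT JOIN agents b ON a.agent_id = b.id

Result:
title         | agent 
--------------+-------
Memory leak   | Zoe   
Null pointer  | NULL  
Bad redirect  | Eve   
Wrong total   | George
Crash on save | George


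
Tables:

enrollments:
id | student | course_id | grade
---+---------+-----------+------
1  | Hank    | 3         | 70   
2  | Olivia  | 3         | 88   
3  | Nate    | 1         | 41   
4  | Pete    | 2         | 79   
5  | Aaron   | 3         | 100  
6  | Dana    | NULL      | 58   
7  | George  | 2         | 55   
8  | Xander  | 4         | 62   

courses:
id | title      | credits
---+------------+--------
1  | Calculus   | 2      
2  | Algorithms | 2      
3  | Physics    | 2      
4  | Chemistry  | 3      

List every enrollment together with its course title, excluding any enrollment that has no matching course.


INNER JOIN keeps only enrollments rows whose course_id matches an id in courses. Walk through each enrollment:
  - enrollment 1 (Hank): course_id=3 -> matches Physics
  - enrollment 2 (Olivia): course_id=3 -> matches Physics
  - enrollment 3 (Nate): course_id=1 -> matches Calculus
  - enrollment 4 (Pete): course_id=2 -> matches Algorithms
  - enrollment 5 (Aaron): course_id=3 -> matches Physics
  - enrollment 6 (Dana): course_id=NULL, no match -> dropped
  - enrollment 7 (George): course_id=2 -> matches Algorithms
  - enrollment 8 (Xander): course_id=4 -> matches Chemistry
So 1 of 8 rows is dropped.

SQL:
SELECT a.student, b.title AS course
FROM enrollments a
INNER JOIN courses b ON a.course_id = b.id

Result:
student | course    
--------+-----------
Hank    | Physics   
Olivia  | Physics   
Nate    | Calculus  
Pete    | Algorithms
Aaron   | Physics   
George  | Algorithms
Xander  | Chemistry 


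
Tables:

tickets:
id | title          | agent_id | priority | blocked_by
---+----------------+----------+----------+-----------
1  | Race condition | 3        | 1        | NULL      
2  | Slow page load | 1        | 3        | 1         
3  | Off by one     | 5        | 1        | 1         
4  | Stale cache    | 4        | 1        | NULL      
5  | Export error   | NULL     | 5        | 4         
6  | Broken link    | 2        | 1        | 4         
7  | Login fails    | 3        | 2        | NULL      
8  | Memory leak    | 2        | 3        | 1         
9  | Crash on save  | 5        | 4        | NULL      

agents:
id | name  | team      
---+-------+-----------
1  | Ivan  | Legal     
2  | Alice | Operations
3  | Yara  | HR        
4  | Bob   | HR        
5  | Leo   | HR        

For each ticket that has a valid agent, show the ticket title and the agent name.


INNER JOIN keeps only tickets rows whose agent_id matches an id in agents. Walk through each ticket:
  - ticket 1 (Race condition): agent_id=3 -> matches Yara
  - ticket 2 (Slow page load): agent_id=1 -> matches Ivan
  - ticket 3 (Off by one): agent_id=5 -> matches Leo
  - ticket 4 (Stale cache): agent_id=4 -> matches Bob
  - ticket 5 (Export error): agent_id=NULL, no match -> dropped
  - ticket 6 (Broken link): agent_id=2 -> matches Alice
  - ticket 7 (Login fails): agent_id=3 -> matches Yara
  - ticket 8 (Memory leak): agent_id=2 -> matches Alice
  - ticket 9 (Crash on save): agent_id=5 -> matches Leo
So 1 of 9 rows is dropped.

SQL:
SELECT a.title, b.name AS agent
FROM tickets a
INNER JOIN agents b ON a.agent_id = b.id

Result:
title          | agent
---------------+------
Race condition | Yara 
Slow page load | Ivan 
Off by one     | Leo  
Stale cache    | Bob  
Broken link    | Alice
Login fails    | Yara 
Memory leak    | Alice
Crash on save  | Leo  


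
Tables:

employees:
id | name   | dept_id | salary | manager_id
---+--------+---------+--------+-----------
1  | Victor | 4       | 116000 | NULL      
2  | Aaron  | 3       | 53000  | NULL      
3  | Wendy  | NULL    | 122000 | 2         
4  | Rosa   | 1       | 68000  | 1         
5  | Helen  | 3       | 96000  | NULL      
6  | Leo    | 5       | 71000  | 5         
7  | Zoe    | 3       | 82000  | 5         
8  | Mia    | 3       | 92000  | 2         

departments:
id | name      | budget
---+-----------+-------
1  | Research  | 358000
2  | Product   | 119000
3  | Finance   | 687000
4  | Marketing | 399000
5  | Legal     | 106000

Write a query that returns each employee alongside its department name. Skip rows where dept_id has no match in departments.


INNER JOIN keeps only employees rows whose dept_id matches an id in departments. Walk through each employee:
  - employee 1 (Victor): dept_id=4 -> matches Marketing
  - employee 2 (Aaron): dept_id=3 -> matches Finance
  - employee 3 (Wendy): dept_id=NULL, no match -> dropped
  - employee 4 (Rosa): dept_id=1 -> matches Research
  - employee 5 (Helen): dept_id=3 -> matches Finance
  - employee 6 (Leo): dept_id=5 -> matches Legal
  - employee 7 (Zoe): dept_id=3 -> matches Finance
  - employee 8 (Mia): dept_id=3 -> matches Finance
So 1 of 8 rows is dropped.

SQL:
SELECT a.name, b.name AS department
FROM employees a
INNER JOIN departments b ON a.dept_id = b.id

Result:
name   | department
-------+-----------
Victor | Marketing 
Aaron  | Finance   
Rosa   | Research  
Helen  | Finance   
Leo    | Legal     
Zoe    | Finance   
Mia    | Finance   


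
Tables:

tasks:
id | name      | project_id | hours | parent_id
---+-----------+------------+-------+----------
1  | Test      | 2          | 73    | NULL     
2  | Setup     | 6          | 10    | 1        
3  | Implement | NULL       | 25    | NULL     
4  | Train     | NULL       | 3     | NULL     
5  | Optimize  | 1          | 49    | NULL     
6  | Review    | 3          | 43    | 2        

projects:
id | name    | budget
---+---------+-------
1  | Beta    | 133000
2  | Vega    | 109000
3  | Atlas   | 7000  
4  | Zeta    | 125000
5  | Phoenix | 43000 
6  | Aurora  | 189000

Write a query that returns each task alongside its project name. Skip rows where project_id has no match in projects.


INNER JOIN keeps only tasks rows whose project_id matches an id in projects. Walk through each task:
  - task 1 (Test): project_id=2 -> matches Vega
  - task 2 (Setup): project_id=6 -> matches Aurora
  - task 3 (Implement): project_id=NULL, no match -> dropped
  - task 4 (Train): project_id=NULL, no match -> dropped
  - task 5 (Optimize): project_id=1 -> matches Beta
  - task 6 (Review): project_id=3 -> matches Atlas
So 2 of 6 rows are dropped.

SQL:
SELECT a.name, b.name AS project
FROM tasks a
INNER JOIN projects b ON a.project_id = b.id

Result:
name     | project
---------+--------
Test     | Vega   
Setup    | Aurora 
Optimize | Beta   
Review   | Atlas  


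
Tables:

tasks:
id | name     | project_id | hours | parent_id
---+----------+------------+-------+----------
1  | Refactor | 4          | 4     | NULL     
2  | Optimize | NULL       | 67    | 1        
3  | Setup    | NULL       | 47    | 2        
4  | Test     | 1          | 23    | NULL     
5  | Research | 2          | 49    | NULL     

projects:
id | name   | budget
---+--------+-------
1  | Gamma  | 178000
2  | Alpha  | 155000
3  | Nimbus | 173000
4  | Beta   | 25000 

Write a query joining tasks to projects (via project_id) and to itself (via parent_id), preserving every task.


Two LEFT JOINs from the same base table tasks: one to projects via project_id, one to tasks itself via parent_id. Both are LEFT so every task is preserved.
Match against projects:
  - task 1 (Refactor): project_id=4 -> matches Beta
  - task 2 (Optimize): project_id=NULL, no match -> kept with NULL
  - task 3 (Setup): project_id=NULL, no match -> kept with NULL
  - task 4 (Test): project_id=1 -> matches Gamma
  - task 5 (Research): project_id=2 -> matches Alpha
Match against tasks (self):
  - task 1 (Refactor): parent_id=NULL -> NULL
  - task 2 (Optimize): parent_id=1 -> Refactor
  - task 3 (Setup): parent_id=2 -> Optimize
  - task 4 (Test): parent_id=NULL -> NULL
  - task 5 (Research): parent_id=NULL -> NULL

SQL:
SELECT a.name, b.name AS project, c.name AS parent
FROM tasks a
LEFT JOIN projects b ON a.project_id = b.id
LEFT JOIN tasks c ON a.parent_id = c.id

Result:
name     | project | parent  
---------+---------+---------
Refactor | Beta    | NULL    
Optimize | NULL    | Refactor
Setup    | NULL    | Optimize
Test     | Gamma   | NULL    
Research | Alpha   | NULL    


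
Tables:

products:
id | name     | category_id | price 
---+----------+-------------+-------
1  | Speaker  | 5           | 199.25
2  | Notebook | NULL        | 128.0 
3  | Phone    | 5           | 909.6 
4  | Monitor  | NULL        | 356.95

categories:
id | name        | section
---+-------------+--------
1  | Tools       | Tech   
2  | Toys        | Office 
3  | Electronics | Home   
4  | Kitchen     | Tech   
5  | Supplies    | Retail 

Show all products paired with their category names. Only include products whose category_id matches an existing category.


INNER JOIN keeps only products rows whose category_id matches an id in categories. Walk through each product:
  - product 1 (Speaker): category_id=5 -> matches Supplies
  - product 2 (Notebook): category_id=NULL, no match -> dropped
  - product 3 (Phone): category_id=5 -> matches Supplies
  - product 4 (Monitor): category_id=NULL, no match -> dropped
So 2 of 4 rows are dropped.

SQL:
SELECT a.name, b.name AS category
FROM products a
INNER JOIN categories b ON a.category_id = b.id

Result:
name    | category
--------+---------
Speaker | Supplies
Phone   | Supplies


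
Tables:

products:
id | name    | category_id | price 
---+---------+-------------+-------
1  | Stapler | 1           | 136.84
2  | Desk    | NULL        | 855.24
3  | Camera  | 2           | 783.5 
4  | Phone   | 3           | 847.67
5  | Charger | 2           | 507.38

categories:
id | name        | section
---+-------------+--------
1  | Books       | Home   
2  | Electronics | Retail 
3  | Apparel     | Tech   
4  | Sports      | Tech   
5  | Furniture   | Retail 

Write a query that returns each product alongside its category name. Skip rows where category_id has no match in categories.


INNER JOIN keeps only products rows whose category_id matches an id in categories. Walk through each product:
  - product 1 (Stapler): category_id=1 -> matches Books
  - product 2 (Desk): category_id=NULL, no match -> dropped
  - product 3 (Camera): category_id=2 -> matches Electronics
  - product 4 (Phone): category_id=3 -> matches Apparel
  - product 5 (Charger): category_id=2 -> matches Electronics
So 1 of 5 rows is dropped.

SQL:
SELECT a.name, b.name AS category
FROM products a
INNER JOIN categories b ON a.category_id = b.id

Result:
name    | category   
--------+------------
Stapler | Books      
Camera  | Electronics
Phone   | Apparel    
Charger | Electronics


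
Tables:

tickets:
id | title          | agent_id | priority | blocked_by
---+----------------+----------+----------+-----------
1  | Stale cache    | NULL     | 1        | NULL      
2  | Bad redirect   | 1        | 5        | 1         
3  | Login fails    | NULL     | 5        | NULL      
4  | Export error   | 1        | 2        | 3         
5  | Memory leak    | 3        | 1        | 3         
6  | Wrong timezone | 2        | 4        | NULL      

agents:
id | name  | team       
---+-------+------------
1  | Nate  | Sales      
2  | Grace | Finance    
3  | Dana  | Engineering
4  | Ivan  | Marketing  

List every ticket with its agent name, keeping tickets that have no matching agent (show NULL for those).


LEFT JOIN keeps every row from tickets (the left table); where agent_id has no match in agents, the agent columns become NULL. Walk through each ticket:
  - ticket 1 (Stale cache): agent_id=NULL, no match -> kept with NULL
  - ticket 2 (Bad redirect): agent_id=1 -> matches Nate
  - ticket 3 (Login fails): agent_id=NULL, no match -> kept with NULL
  - ticket 4 (Export error): agent_id=1 -> matches Nate
  - ticket 5 (Memory leak): agent_id=3 -> matches Dana
  - ticket 6 (Wrong timezone): agent_id=2 -> matches Grace
All 6 rows appear; 2 have NULL agent.

SQL:
SELECT a.title, b.name AS agent
FROM tickets a
LEFT JOIN agents b ON a.agent_id = b.id

Result:
title          | agent
---------------+------
Stale cache    | NULL 
Bad redirect   | Nate 
Login fails    | NULL 
Export error   | Nate 
Memory leak    | Dana 
Wrong timezone | Grace


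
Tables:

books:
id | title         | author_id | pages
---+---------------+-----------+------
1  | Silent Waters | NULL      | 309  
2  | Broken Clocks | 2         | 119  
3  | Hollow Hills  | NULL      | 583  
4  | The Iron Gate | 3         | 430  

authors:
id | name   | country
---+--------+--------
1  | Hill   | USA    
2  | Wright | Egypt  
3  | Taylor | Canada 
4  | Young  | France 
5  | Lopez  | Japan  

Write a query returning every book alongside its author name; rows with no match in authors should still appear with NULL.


LEFT JOIN keeps every row from books (the left table); where author_id has no match in authors, the author columns become NULL. Walk through each book:
  - book 1 (Silent Waters): author_id=NULL, no match -> kept with NULL
  - book 2 (Broken Clocks): author_id=2 -> matches Wright
  - book 3 (Hollow Hills): author_id=NULL, no match -> kept with NULL
  - book 4 (The Iron Gate): author_id=3 -> matches Taylor
All 4 rows appear; 2 have NULL author.

SQL:
SELECT a.title, b.name AS author
FROM books a
LEFT JOIN authors b ON a.author_id = b.id

Result:
title         | author
--------------+-------
Silent Waters | NULL  
Broken Clocks | Wright
Hollow Hills  | NULL  
The Iron Gate | Taylor


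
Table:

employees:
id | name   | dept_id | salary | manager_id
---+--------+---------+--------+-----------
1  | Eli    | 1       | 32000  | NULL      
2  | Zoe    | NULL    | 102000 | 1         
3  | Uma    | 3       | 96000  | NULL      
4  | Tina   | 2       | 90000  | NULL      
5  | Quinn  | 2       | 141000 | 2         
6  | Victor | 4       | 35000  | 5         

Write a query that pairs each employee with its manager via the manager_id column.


This is a self-join: employees is joined to a second copy of itself, matching each row's manager_id to another row's id. Use LEFT JOIN so rows with manager_id=NULL are kept.
  - employee 1 (Eli): manager_id=NULL -> NULL
  - employee 2 (Zoe): manager_id=1 -> Eli
  - employee 3 (Uma): manager_id=NULL -> NULL
  - employee 4 (Tina): manager_id=NULL -> NULL
  - employee 5 (Quinn): manager_id=2 -> Zoe
  - employee 6 (Victor): manager_id=5 -> Quinn

SQL:
SELECT a.name AS item, b.name AS manager
FROM employees a
LEFT JOIN employees b ON a.manager_id = b.id

Result:
item   | manager
-------+--------
Eli    | NULL   
Zoe    | Eli    
Uma    | NULL   
Tina   | NULL   
Quinn  | Zoe    
Victor | Quinn  


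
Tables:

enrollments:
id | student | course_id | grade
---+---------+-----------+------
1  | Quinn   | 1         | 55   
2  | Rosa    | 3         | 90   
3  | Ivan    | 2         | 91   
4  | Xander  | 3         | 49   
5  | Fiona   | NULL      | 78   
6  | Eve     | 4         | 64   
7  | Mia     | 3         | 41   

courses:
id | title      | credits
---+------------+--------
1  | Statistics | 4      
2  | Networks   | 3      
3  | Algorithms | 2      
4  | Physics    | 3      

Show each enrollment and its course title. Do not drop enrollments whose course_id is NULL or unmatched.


LEFT JOIN keeps every row from enrollments (the left table); where course_id has no match in courses, the course columns become NULL. Walk through each enrollment:
  - enrollment 1 (Quinn): course_id=1 -> matches Statistics
  - enrollment 2 (Rosa): course_id=3 -> matches Algorithms
  - enrollment 3 (Ivan): course_id=2 -> matches Networks
  - enrollment 4 (Xander): course_id=3 -> matches Algorithms
  - enrollment 5 (Fiona): course_id=NULL, no match -> kept with NULL
  - enrollment 6 (Eve): course_id=4 -> matches Physics
  - enrollment 7 (Mia): course_id=3 -> matches Algorithms
All 7 rows appear; 1 has NULL course.

SQL:
SELECT a.student, b.title AS course
FROM enrollments a
LEFT JOIN courses b ON a.course_id = b.id

Result:
student | course    
--------+-----------
Quinn   | Statistics
Rosa    | Algorithms
Ivan    | Networks  
Xander  | Algorithms
Fiona   | NULL      
Eve     | Physics   
Mia     | Algorithms


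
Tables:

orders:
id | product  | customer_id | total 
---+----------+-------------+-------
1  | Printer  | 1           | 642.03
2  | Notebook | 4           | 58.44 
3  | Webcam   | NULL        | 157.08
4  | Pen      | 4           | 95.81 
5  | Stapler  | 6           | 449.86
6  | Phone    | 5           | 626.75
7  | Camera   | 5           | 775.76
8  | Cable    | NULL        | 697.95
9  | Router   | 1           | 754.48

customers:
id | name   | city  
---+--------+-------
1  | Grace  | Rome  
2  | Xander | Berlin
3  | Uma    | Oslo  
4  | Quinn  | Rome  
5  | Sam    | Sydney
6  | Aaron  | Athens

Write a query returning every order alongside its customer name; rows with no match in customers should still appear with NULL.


LEFT JOIN keeps every row from orders (the left table); where customer_id has no match in customers, the customer columns become NULL. Walk through each order:
  - order 1 (Printer): customer_id=1 -> matches Grace
  - order 2 (Notebook): customer_id=4 -> matches Quinn
  - order 3 (Webcam): customer_id=NULL, no match -> kept with NULL
  - order 4 (Pen): customer_id=4 -> matches Quinn
  - order 5 (Stapler): customer_id=6 -> matches Aaron
  - order 6 (Phone): customer_id=5 -> matches Sam
  - order 7 (Camera): customer_id=5 -> matches Sam
  - order 8 (Cable): customer_id=NULL, no match -> kept with NULL
  - order 9 (Router): customer_id=1 -> matches Grace
All 9 rows appear; 2 have NULL customer.

SQL:
SELECT a.product, b.name AS customer
FROM orders a
LEFT JOIN customers b ON a.customer_id = b.id

Result:
product  | customer
---------+---------
Printer  | Grace   
Notebook | Quinn   
Webcam   | NULL    
Pen      | Quinn   
Stapler  | Aaron   
Phone    | Sam     
Camera   | Sam     
Cable    | NULL    
Router   | Grace   


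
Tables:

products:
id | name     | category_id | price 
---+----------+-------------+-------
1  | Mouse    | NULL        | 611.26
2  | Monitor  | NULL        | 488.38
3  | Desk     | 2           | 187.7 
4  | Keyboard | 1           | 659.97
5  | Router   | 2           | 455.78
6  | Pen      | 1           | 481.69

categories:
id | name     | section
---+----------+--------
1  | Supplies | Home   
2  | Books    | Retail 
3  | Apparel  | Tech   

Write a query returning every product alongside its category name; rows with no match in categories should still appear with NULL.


LEFT JOIN keeps every row from products (the left table); where category_id has no match in categories, the category columns become NULL. Walk through each product:
  - product 1 (Mouse): category_id=NULL, no match -> kept with NULL
  - product 2 (Monitor): category_id=NULL, no match -> kept with NULL
  - product 3 (Desk): category_id=2 -> matches Books
  - product 4 (Keyboard): category_id=1 -> matches Supplies
  - product 5 (Router): category_id=2 -> matches Books
  - product 6 (Pen): category_id=1 -> matches Supplies
All 6 rows appear; 2 have NULL category.

SQL:
SELECT a.name, b.name AS category
FROM products a
LEFT JOIN categories b ON a.category_id = b.id

Result:
name     | category
---------+---------
Mouse    | NULL    
Monitor  | NULL    
Desk     | Books   
Keyboard | Supplies
Router   | Books   
Pen      | Supplies


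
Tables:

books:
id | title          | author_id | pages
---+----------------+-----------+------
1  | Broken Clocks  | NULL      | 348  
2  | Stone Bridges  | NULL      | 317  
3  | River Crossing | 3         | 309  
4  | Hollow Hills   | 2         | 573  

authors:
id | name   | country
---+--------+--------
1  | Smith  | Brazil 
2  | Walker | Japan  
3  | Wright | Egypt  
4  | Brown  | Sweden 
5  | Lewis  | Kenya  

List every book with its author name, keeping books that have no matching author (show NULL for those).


LEFT JOIN keeps every row from books (the left table); where author_id has no match in authors, the author columns become NULL. Walk through each book:
  - book 1 (Broken Clocks): author_id=NULL, no match -> kept with NULL
  - book 2 (Stone Bridges): author_id=NULL, no match -> kept with NULL
  - book 3 (River Crossing): author_id=3 -> matches Wright
  - book 4 (Hollow Hills): author_id=2 -> matches Walker
All 4 rows appear; 2 have NULL author.

SQL:
SELECT a.title, b.name AS author
FROM books a
LEFT JOIN authors b ON a.author_id = b.id

Result:
title          | author
---------------+-------
Broken Clocks  | NULL  
Stone Bridges  | NULL  
River Crossing | Wright
Hollow Hills   | Walker
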